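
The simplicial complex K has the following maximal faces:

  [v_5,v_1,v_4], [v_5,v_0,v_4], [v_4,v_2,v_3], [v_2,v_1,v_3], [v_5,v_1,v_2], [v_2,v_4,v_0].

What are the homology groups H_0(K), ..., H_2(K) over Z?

We work with the vertex ordering v_0 < v_1 < v_2 < v_3 < v_4 < v_5. The simplices of K, each written with vertices in increasing order, are:

  0-simplices (6): [v_0], [v_1], [v_2], [v_3], [v_4], [v_5]
  1-simplices (12): [v_0,v_2], [v_0,v_4], [v_0,v_5], [v_1,v_2], [v_1,v_3], [v_1,v_4], [v_1,v_5], [v_2,v_3], [v_2,v_4], [v_2,v_5], [v_3,v_4], [v_4,v_5]
  2-simplices (6): [v_0,v_2,v_4], [v_0,v_4,v_5], [v_1,v_2,v_3], [v_1,v_2,v_5], [v_1,v_4,v_5], [v_2,v_3,v_4]

so the chain groups are C_0 ≅ Z^6, C_1 ≅ Z^12, C_2 ≅ Z^6.

The boundary map ∂_1: C_1 → C_0 is given by ∂[p,q] = [q] − [p].
As a 6×12 matrix over Z this has rank 5, with invariant factors (1,1,1,1,1).

∂_2: C_2 → C_1 sends each 2-simplex [p,q,r] to [q,r] − [p,r] + [p,q]. For instance
  ∂[v_0,v_4,v_5] = [v_4,v_5] − [v_0,v_5] + [v_0,v_4],
  ∂[v_1,v_2,v_3] = [v_2,v_3] − [v_1,v_3] + [v_1,v_2].
The resulting 12×6 matrix has rank 6, and its Smith normal form has invariant factors (1,1,1,1,1,1).

Now H_k = ker ∂_k / im ∂_{k+1}, so:

  H_0: rank C_0 − rank ∂_1 = 6 − 5 = 1, and the invariant factors of ∂_1 are all 1, so H_0 = Z.
  H_1: rank ker ∂_1 − rank ∂_2 = (12 − 5) − 6 = 1, and the invariant factors of ∂_2 are all 1, so H_1 = Z.
  H_2: rank ker ∂_2 − rank ∂_3 = (6 − 6) − 0 = 0, and there is no ∂_3, so H_2 = 0.

As a check, the Euler characteristic is 6 − 12 + 6 = 0, which agrees with 1 − 1 + 0 = 0.

H_0 = Z,  H_1 = Z,  H_2 = 0.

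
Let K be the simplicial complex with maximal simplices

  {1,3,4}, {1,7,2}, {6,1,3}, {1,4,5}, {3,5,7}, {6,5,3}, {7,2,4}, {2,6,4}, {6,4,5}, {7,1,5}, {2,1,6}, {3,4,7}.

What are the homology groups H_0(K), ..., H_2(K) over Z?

Order the vertices as 1 < 2 < 3 < 4 < 5 < 6 < 7. Listing each simplex with vertices in this order, K has dimension 2 with simplices:

  0-simplices (7): [1], [2], [3], [4], [5], [6], [7]
  1-simplices (18): [1,2], [1,3], [1,4], [1,5], [1,6], [1,7], [2,4], [2,6], [2,7], [3,4], [3,5], [3,6], [3,7], [4,5], [4,6], [4,7], [5,6], [5,7]
  2-simplices (12): [1,2,6], [1,2,7], [1,3,4], [1,3,6], [1,4,5], [1,5,7], [2,4,6], [2,4,7], [3,4,7], [3,5,6], [3,5,7], [4,5,6]

giving chain groups C_0 ≅ Z^7, C_1 ≅ Z^18, C_2 ≅ Z^12.

∂_1: C_1 → C_0 sends each edge [p,q] (with p < q) to q − p. For instance
  ∂[3,4] = [4] − [3].
The resulting 7×18 matrix has rank 6, and its Smith normal form has invariant factors (1,1,1,1,1,1).

The boundary map ∂_2: C_2 → C_1 sends each 2-simplex [p,q,r] to [q,r] − [p,r] + [p,q]. For instance
  ∂[3,4,7] = [4,7] − [3,7] + [3,4],
  ∂[1,4,5] = [4,5] − [1,5] + [1,4].
As a 18×12 matrix over Z this has rank 12, with invariant factors (1,1,1,1,1,1,1,1,1,1,1,2).

Computing H_k = (kernel of ∂_k) / (image of ∂_{k+1}):

  H_0: rank C_0 − rank ∂_1 = 7 − 6 = 1, and the invariant factors of ∂_1 are all 1, so H_0 = Z.
  H_1: rank ker ∂_1 − rank ∂_2 = (18 − 6) − 12 = 0, and ∂_2 has invariant factor 2 > 1, so H_1 = Z_2.
  H_2: rank ker ∂_2 − rank ∂_3 = (12 − 12) − 0 = 0, and there is no ∂_3, so H_2 = 0.

As a check, the Euler characteristic is 7 − 18 + 12 = 1, which agrees with 1 − 0 + 0 = 1.

H_0 ≅ Z,  H_1 ≅ Z_2,  H_2 = 0.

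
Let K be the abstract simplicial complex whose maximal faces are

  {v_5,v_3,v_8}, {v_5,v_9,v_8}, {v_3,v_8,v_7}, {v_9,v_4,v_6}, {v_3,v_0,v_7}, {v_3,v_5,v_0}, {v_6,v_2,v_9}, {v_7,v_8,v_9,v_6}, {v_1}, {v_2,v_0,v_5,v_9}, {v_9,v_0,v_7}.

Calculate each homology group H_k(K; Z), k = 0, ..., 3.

Take the total order v_0 < v_1 < v_2 < v_3 < v_4 < v_5 < v_6 < v_7 < v_8 < v_9 on the vertex set. Then K (dimension 3) consists of the simplices:

  0-simplices (10): [v_0], [v_1], [v_2], [v_3], [v_4], [v_5], [v_6], [v_7], [v_8], [v_9]
  1-simplices (21): (21 of them)
  2-simplices (16): (16 of them)
  3-simplices (2): [v_0,v_2,v_5,v_9], [v_6,v_7,v_8,v_9]

giving chain groups C_0 ≅ Z^10, C_1 ≅ Z^21, C_2 ≅ Z^16, C_3 ≅ Z^2.

The boundary map ∂_1: C_1 → C_0 is given by ∂[p,q] = [q] − [p].
As a 10×21 matrix over Z this has rank 8, with invariant factors (1,1,1,1,1,1,1,1).

Boundary ∂_2: C_2 → C_1 acts by ∂[p,q,r] = [q,r] − [p,r] + [p,q]. For instance
  ∂[v_3,v_7,v_8] = [v_7,v_8] − [v_3,v_8] + [v_3,v_7],
  ∂[v_7,v_8,v_9] = [v_8,v_9] − [v_7,v_9] + [v_7,v_8].
The 21×16 boundary matrix has rank 13 and Smith normal form diag(1,1,1,1,1,1,1,1,1,1,1,1,1).

∂_3: C_3 → C_2 sends each 3-simplex σ to the alternating sum Σ_i (−1)^i (σ with its i-th vertex removed). For instance
  ∂[v_6,v_7,v_8,v_9] = [v_7,v_8,v_9] − [v_6,v_8,v_9] + [v_6,v_7,v_9] − [v_6,v_7,v_8],
  ∂[v_0,v_2,v_5,v_9] = [v_2,v_5,v_9] − [v_0,v_5,v_9] + [v_0,v_2,v_9] − [v_0,v_2,v_5].
The resulting 16×2 matrix has rank 2, and its Smith normal form has invariant factors (1,1).

Computing H_k = (kernel of ∂_k) / (image of ∂_{k+1}):

  H_0: rank C_0 − rank ∂_1 = 10 − 8 = 2, and the invariant factors of ∂_1 are all 1, so H_0 = Z^2.
  H_1: rank ker ∂_1 − rank ∂_2 = (21 − 8) − 13 = 0, and the invariant factors of ∂_2 are all 1, so H_1 = 0.
  H_2: rank ker ∂_2 − rank ∂_3 = (16 − 13) − 2 = 1, and the invariant factors of ∂_3 are all 1, so H_2 = Z.
  H_3: rank ker ∂_3 − rank ∂_4 = (2 − 2) − 0 = 0, and there is no ∂_4, so H_3 = 0.

H_0 = Z^2,  H_1 = 0,  H_2 = Z,  H_3 = 0.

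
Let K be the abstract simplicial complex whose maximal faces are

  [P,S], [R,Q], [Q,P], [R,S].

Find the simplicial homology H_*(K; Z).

Order the vertices as P < Q < R < S. Listing each simplex with vertices in this order, K has dimension 1 with simplices:

  0-simplices (4): P, Q, R, S
  1-simplices (4): PQ, PS, QR, RS

Hence C_0 ≅ Z^4, C_1 ≅ Z^4.

The boundary map ∂_1: C_1 → C_0 sends each edge [p,q] (with p < q) to q − p. For instance
  ∂PS = S − P.
As a 4×4 matrix over Z this has rank 3, with invariant factors (1,1,1).

Now H_k = ker ∂_k / im ∂_{k+1}, so:

  H_0: rank C_0 − rank ∂_1 = 4 − 3 = 1, and the invariant factors of ∂_1 are all 1, so H_0 = Z.
  H_1: rank ker ∂_1 − rank ∂_2 = (4 − 3) − 0 = 1, and there is no ∂_2, so H_1 = Z.

H_0 = Z,  H_1 = Z.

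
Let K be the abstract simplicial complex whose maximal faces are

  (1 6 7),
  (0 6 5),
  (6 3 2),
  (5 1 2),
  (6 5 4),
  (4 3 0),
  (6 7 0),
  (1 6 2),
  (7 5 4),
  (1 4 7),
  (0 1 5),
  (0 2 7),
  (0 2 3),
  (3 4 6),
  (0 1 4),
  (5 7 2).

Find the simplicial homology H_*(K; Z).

H_0 ≅ Z,  H_1 ≅ Z^2,  H_2 ≅ Z.

We work with the vertex ordering 0 < 1 < 2 < 3 < 4 < 5 < 6 < 7. The simplices of K, each written with vertices in increasing order, are:

  0-simplices (8): [0], [1], [2], [3], [4], [5], [6], [7]
  1-simplices (24): (24 of them)
  2-simplices (16): [0,1,4], [0,1,5], [0,2,3], [0,2,7], [0,3,4], [0,5,6], [0,6,7], [1,2,5], [1,2,6], [1,4,7], [1,6,7], [2,3,6], [2,5,7], [3,4,6], [4,5,6], [4,5,7]

Hence C_0 ≅ Z^8, C_1 ≅ Z^24, C_2 ≅ Z^16.

∂_1: C_1 → C_0 is given by ∂[p,q] = [q] − [p]. For instance
  ∂[1,2] = [2] − [1].
As a 8×24 matrix over Z this has rank 7, with invariant factors (1,1,1,1,1,1,1).

The boundary map ∂_2: C_2 → C_1 sends each 2-simplex [p,q,r] to [q,r] − [p,r] + [p,q]. For instance
  ∂[2,5,7] = [5,7] − [2,7] + [2,5],
  ∂[4,5,7] = [5,7] − [4,7] + [4,5].
This gives a 24×16 integer matrix of rank 15; reducing to Smith normal form yields diagonal entries (1,1,1,1,1,1,1,1,1,1,1,1,1,1,1).

Reading off H_k = ker ∂_k / im ∂_{k+1}:

  H_0: rank C_0 − rank ∂_1 = 8 − 7 = 1, and the invariant factors of ∂_1 are all 1, so H_0 = Z.
  H_1: rank ker ∂_1 − rank ∂_2 = (24 − 7) − 15 = 2, and the invariant factors of ∂_2 are all 1, so H_1 = Z^2.
  H_2: rank ker ∂_2 − rank ∂_3 = (16 − 15) − 0 = 1, and there is no ∂_3, so H_2 = Z.

As a check, the Euler characteristic is 8 − 24 + 16 = 0, which agrees with 1 − 2 + 1 = 0.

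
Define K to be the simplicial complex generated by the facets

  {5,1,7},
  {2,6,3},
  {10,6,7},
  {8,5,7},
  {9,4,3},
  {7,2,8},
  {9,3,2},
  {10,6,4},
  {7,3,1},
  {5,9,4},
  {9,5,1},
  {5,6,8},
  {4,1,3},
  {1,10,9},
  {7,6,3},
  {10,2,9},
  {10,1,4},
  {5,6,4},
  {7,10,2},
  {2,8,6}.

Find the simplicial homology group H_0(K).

H_0 = Z.

We work with the vertex ordering 1 < 2 < 3 < 4 < 5 < 6 < 7 < 8 < 9 < 10. The simplices of K, each written with vertices in increasing order, are:

  0-simplices (10): [1], [2], [3], [4], [5], [6], [7], [8], [9], [10]
  1-simplices (30): (30 of them)
  2-simplices (20): (20 of them)

so the chain groups are C_0 ≅ Z^10, C_1 ≅ Z^30, C_2 ≅ Z^20.

∂_1: C_1 → C_0 maps an edge to its endpoints' difference, ∂[p,q] = q − p. For instance
  ∂[9,10] = [10] − [9].
This gives a 10×30 integer matrix of rank 9; reducing to Smith normal form yields diagonal entries (1,1,1,1,1,1,1,1,1).

Boundary ∂_2: C_2 → C_1 sends each 2-simplex [p,q,r] to [q,r] − [p,r] + [p,q]. For instance
  ∂[2,7,8] = [7,8] − [2,8] + [2,7],
  ∂[2,3,6] = [3,6] − [2,6] + [2,3].
This gives a 30×20 integer matrix of rank 20; reducing to Smith normal form yields diagonal entries (1,1,1,1,1,1,1,1,1,1,1,1,1,1,1,1,1,1,1,2).

From H_k ≅ ker(∂_k) / im(∂_{k+1}) we obtain:

  H_0: rank C_0 − rank ∂_1 = 10 − 9 = 1, and the invariant factors of ∂_1 are all 1, so H_0 = Z.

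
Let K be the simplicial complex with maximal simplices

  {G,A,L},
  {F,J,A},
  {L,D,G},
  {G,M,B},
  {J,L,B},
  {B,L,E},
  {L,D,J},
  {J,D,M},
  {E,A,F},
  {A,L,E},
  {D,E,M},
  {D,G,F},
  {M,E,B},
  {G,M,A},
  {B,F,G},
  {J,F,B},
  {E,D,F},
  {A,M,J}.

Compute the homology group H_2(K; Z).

Take the total order A < B < D < E < F < G < J < L < M on the vertex set. Then K (dimension 2) consists of the simplices:

  0-simplices (9): A, B, D, E, F, G, J, L, M
  1-simplices (27): AE, AF, AG, AJ, AL, AM, BE, BF, BG, BJ, BL, BM, DE, DF, DG, DJ, DL, DM, EF, EL, EM, FG, FJ, GL, GM, JL, JM
  2-simplices (18): AEF, AEL, AFJ, AGL, AGM, AJM, BEL, BEM, BFG, BFJ, BGM, BJL, DEF, DEM, DFG, DGL, DJL, DJM

Hence C_0 ≅ Z^9, C_1 ≅ Z^27, C_2 ≅ Z^18.

The boundary map ∂_1: C_1 → C_0 is given by ∂[p,q] = [q] − [p]. For instance
  ∂EL = L − E.
The resulting 9×27 matrix has rank 8, and its Smith normal form has invariant factors (1,1,1,1,1,1,1,1).

Boundary ∂_2: C_2 → C_1 maps a triangle to the signed sum of its edges. For instance
  ∂DJL = JL − DL + DJ,
  ∂AFJ = FJ − AJ + AF.
As a 27×18 matrix over Z this has rank 17, with invariant factors (1,1,1,1,1,1,1,1,1,1,1,1,1,1,1,1,1).

Reading off H_k = ker ∂_k / im ∂_{k+1}:

  H_2: rank ker ∂_2 − rank ∂_3 = (18 − 17) − 0 = 1, and there is no ∂_3, so H_2 ≅ Z.

(K is a triangulation of the torus T^2.)

H_2 = Z.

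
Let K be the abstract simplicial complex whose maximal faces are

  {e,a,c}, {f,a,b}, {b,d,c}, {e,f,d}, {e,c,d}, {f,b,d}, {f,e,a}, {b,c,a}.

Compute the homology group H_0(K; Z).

K has 6 vertices, 12 edges, 8 triangles.
rank ∂_0 = 0, rank ∂_1 = 5 ⇒ b_0 = 6 − 0 − 5 = 1; all invariant factors of ∂_1 are 1 so no torsion. So H_0 = Z.

H_0 = Z.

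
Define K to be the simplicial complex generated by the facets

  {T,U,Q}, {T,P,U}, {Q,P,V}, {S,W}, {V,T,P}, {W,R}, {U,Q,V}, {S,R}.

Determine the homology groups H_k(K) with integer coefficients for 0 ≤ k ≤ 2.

H_0 ≅ Z^2,  H_1 ≅ Z^2,  H_2 = 0.

K has 8 vertices, 13 edges, 5 triangles.
rank ∂_0 = 0, rank ∂_1 = 6 ⇒ b_0 = 8 − 0 − 6 = 2; all invariant factors of ∂_1 are 1 so no torsion. So H_0 ≅ Z^2.
rank ∂_1 = 6, rank ∂_2 = 5 ⇒ b_1 = 13 − 6 − 5 = 2; all invariant factors of ∂_2 are 1 so no torsion. So H_1 ≅ Z^2.
rank ∂_2 = 5, rank ∂_3 = 0 ⇒ b_2 = 5 − 5 − 0 = 0. So H_2 ≅ 0.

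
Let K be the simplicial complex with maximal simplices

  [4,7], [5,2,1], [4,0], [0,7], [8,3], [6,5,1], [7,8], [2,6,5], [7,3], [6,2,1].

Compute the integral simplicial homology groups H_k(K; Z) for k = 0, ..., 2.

H_0 ≅ Z^2,  H_1 ≅ Z^2,  H_2 ≅ Z.

Order the vertices as 0 < 1 < 2 < 3 < 4 < 5 < 6 < 7 < 8. Listing each simplex with vertices in this order, K has dimension 2 with simplices:

  0-simplices (9): [0], [1], [2], [3], [4], [5], [6], [7], [8]
  1-simplices (12): [0,4], [0,7], [1,2], [1,5], [1,6], [2,5], [2,6], [3,7], [3,8], [4,7], [5,6], [7,8]
  2-simplices (4): [1,2,5], [1,2,6], [1,5,6], [2,5,6]

so the chain groups are C_0 ≅ Z^9, C_1 ≅ Z^12, C_2 ≅ Z^4.

Boundary ∂_1: C_1 → C_0 maps an edge to its endpoints' difference, ∂[p,q] = q − p.
The 9×12 boundary matrix has rank 7 and Smith normal form diag(1,1,1,1,1,1,1).

Boundary ∂_2: C_2 → C_1 maps a triangle to the signed sum of its edges. For instance
  ∂[1,2,6] = [2,6] − [1,6] + [1,2],
  ∂[1,2,5] = [2,5] − [1,5] + [1,2].
The 12×4 boundary matrix has rank 3 and Smith normal form diag(1,1,1).

From H_k ≅ ker(∂_k) / im(∂_{k+1}) we obtain:

  H_0: rank C_0 − rank ∂_1 = 9 − 7 = 2, and the invariant factors of ∂_1 are all 1, so H_0 = Z^2.
  H_1: rank ker ∂_1 − rank ∂_2 = (12 − 7) − 3 = 2, and the invariant factors of ∂_2 are all 1, so H_1 = Z^2.
  H_2: rank ker ∂_2 − rank ∂_3 = (4 − 3) − 0 = 1, and there is no ∂_3, so H_2 = Z.

(K is a triangulation of the disjoint union of the 2-sphere S^2 and a wedge of 2 circles.)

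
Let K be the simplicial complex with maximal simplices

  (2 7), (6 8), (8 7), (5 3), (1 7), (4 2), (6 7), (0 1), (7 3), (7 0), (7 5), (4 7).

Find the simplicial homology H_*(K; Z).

H_0 ≅ Z,  H_1 ≅ Z^4.

Take the total order 0 < 1 < 2 < 3 < 4 < 5 < 6 < 7 < 8 on the vertex set. Then K (dimension 1) consists of the simplices:

  0-simplices (9): [0], [1], [2], [3], [4], [5], [6], [7], [8]
  1-simplices (12): [0,1], [0,7], [1,7], [2,4], [2,7], [3,5], [3,7], [4,7], [5,7], [6,7], [6,8], [7,8]

Hence C_0 ≅ Z^9, C_1 ≅ Z^12.

∂_1: C_1 → C_0 maps an edge to its endpoints' difference, ∂[p,q] = q − p.
The resulting 9×12 matrix has rank 8, and its Smith normal form has invariant factors (1,1,1,1,1,1,1,1).

Now H_k = ker ∂_k / im ∂_{k+1}, so:

  H_0: rank C_0 − rank ∂_1 = 9 − 8 = 1, and the invariant factors of ∂_1 are all 1, so H_0 = Z.
  H_1: rank ker ∂_1 − rank ∂_2 = (12 − 8) − 0 = 4, and there is no ∂_2, so H_1 = Z^4.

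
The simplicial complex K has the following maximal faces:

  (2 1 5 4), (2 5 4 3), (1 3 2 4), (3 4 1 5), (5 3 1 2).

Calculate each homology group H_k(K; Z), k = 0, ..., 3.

Take the total order 1 < 2 < 3 < 4 < 5 on the vertex set. Then K (dimension 3) consists of the simplices:

  0-simplices (5): [1], [2], [3], [4], [5]
  1-simplices (10): [1,2], [1,3], [1,4], [1,5], [2,3], [2,4], [2,5], [3,4], [3,5], [4,5]
  2-simplices (10): [1,2,3], [1,2,4], [1,2,5], [1,3,4], [1,3,5], [1,4,5], [2,3,4], [2,3,5], [2,4,5], [3,4,5]
  3-simplices (5): [1,2,3,4], [1,2,3,5], [1,2,4,5], [1,3,4,5], [2,3,4,5]

giving chain groups C_0 ≅ Z^5, C_1 ≅ Z^10, C_2 ≅ Z^10, C_3 ≅ Z^5.

Boundary ∂_1: C_1 → C_0 is given by ∂[p,q] = [q] − [p].
As a 5×10 matrix over Z this has rank 4, with invariant factors (1,1,1,1).

∂_2: C_2 → C_1 acts by ∂[p,q,r] = [q,r] − [p,r] + [p,q]. For instance
  ∂[1,2,4] = [2,4] − [1,4] + [1,2],
  ∂[1,4,5] = [4,5] − [1,5] + [1,4].
The resulting 10×10 matrix has rank 6, and its Smith normal form has invariant factors (1,1,1,1,1,1).

Boundary ∂_3: C_3 → C_2 sends each 3-simplex σ to the alternating sum Σ_i (−1)^i (σ with its i-th vertex removed). For instance
  ∂[1,2,3,4] = [2,3,4] − [1,3,4] + [1,2,4] − [1,2,3],
  ∂[1,3,4,5] = [3,4,5] − [1,4,5] + [1,3,5] − [1,3,4].
As a 10×5 matrix over Z this has rank 4, with invariant factors (1,1,1,1).

Reading off H_k = ker ∂_k / im ∂_{k+1}:

  H_0: rank C_0 − rank ∂_1 = 5 − 4 = 1, and the invariant factors of ∂_1 are all 1, so H_0 = Z.
  H_1: rank ker ∂_1 − rank ∂_2 = (10 − 4) − 6 = 0, and the invariant factors of ∂_2 are all 1, so H_1 = 0.
  H_2: rank ker ∂_2 − rank ∂_3 = (10 − 6) − 4 = 0, and the invariant factors of ∂_3 are all 1, so H_2 = 0.
  H_3: rank ker ∂_3 − rank ∂_4 = (5 − 4) − 0 = 1, and there is no ∂_4, so H_3 = Z.

H_0 ≅ Z,  H_1 = 0,  H_2 = 0,  H_3 ≅ Z.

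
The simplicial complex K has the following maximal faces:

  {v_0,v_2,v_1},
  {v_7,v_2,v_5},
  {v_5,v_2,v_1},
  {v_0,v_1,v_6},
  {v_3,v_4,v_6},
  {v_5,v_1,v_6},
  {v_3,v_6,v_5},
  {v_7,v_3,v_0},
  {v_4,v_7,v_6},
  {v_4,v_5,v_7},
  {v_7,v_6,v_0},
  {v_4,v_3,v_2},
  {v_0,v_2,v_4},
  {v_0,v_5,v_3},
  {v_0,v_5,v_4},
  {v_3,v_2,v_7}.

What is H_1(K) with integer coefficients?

H_1 ≅ Z^2.

Take the total order v_0 < v_1 < v_2 < v_3 < v_4 < v_5 < v_6 < v_7 on the vertex set. Then K (dimension 2) consists of the simplices:

  0-simplices (8): [v_0], [v_1], [v_2], [v_3], [v_4], [v_5], [v_6], [v_7]
  1-simplices (24): (24 of them)
  2-simplices (16): (16 of them)

so the chain groups are C_0 ≅ Z^8, C_1 ≅ Z^24, C_2 ≅ Z^16.

Boundary ∂_1: C_1 → C_0 maps an edge to its endpoints' difference, ∂[p,q] = q − p.
The 8×24 boundary matrix has rank 7 and Smith normal form diag(1,1,1,1,1,1,1).

∂_2: C_2 → C_1 maps a triangle to the signed sum of its edges. For instance
  ∂[v_0,v_2,v_4] = [v_2,v_4] − [v_0,v_4] + [v_0,v_2],
  ∂[v_0,v_1,v_2] = [v_1,v_2] − [v_0,v_2] + [v_0,v_1].
The 24×16 boundary matrix has rank 15 and Smith normal form diag(1,1,1,1,1,1,1,1,1,1,1,1,1,1,1).

Now H_k = ker ∂_k / im ∂_{k+1}, so:

  H_1: rank ker ∂_1 − rank ∂_2 = (24 − 7) − 15 = 2, and the invariant factors of ∂_2 are all 1, so H_1 = Z^2.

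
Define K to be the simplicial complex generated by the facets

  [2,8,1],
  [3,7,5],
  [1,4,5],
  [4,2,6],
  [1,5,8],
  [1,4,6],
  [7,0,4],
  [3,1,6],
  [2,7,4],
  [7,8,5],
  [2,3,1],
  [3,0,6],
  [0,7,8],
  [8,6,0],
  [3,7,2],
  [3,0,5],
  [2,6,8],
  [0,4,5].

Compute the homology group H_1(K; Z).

H_1 = Z ⊕ Z_2.

Fix the vertex order 0 < 1 < 2 < 3 < 4 < 5 < 6 < 7 < 8 and write every simplex with vertices in increasing order. Then dim K = 2 and the simplices of K are:

  0-simplices (9): [0], [1], [2], [3], [4], [5], [6], [7], [8]
  1-simplices (27): (27 of them)
  2-simplices (18): [0,3,5], [0,3,6], [0,4,5], [0,4,7], [0,6,8], [0,7,8], [1,2,3], [1,2,8], [1,3,6], [1,4,5], [1,4,6], [1,5,8], [2,3,7], [2,4,6], [2,4,7], [2,6,8], [3,5,7], [5,7,8]

so the chain groups are C_0 ≅ Z^9, C_1 ≅ Z^27, C_2 ≅ Z^18.

The boundary map ∂_1: C_1 → C_0 sends each edge [p,q] (with p < q) to q − p.
The 9×27 boundary matrix has rank 8 and Smith normal form diag(1,1,1,1,1,1,1,1).

Boundary ∂_2: C_2 → C_1 acts by ∂[p,q,r] = [q,r] − [p,r] + [p,q]. For instance
  ∂[5,7,8] = [7,8] − [5,8] + [5,7],
  ∂[0,3,6] = [3,6] − [0,6] + [0,3].
The resulting 27×18 matrix has rank 18, and its Smith normal form has invariant factors (1,1,1,1,1,1,1,1,1,1,1,1,1,1,1,1,1,2).

Now H_k = ker ∂_k / im ∂_{k+1}, so:

  H_1: rank ker ∂_1 − rank ∂_2 = (27 − 8) − 18 = 1, and ∂_2 has invariant factor 2 > 1, so H_1 = Z ⊕ Z_2.

(K is a triangulation of the Klein bottle.)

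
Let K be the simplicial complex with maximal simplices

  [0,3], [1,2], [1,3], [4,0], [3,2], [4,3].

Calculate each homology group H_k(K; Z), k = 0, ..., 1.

H_0 = Z,  H_1 = Z^2.

K has 5 vertices, 6 edges.
rank ∂_0 = 0, rank ∂_1 = 4 ⇒ b_0 = 5 − 0 − 4 = 1; all invariant factors of ∂_1 are 1 so no torsion. So H_0 ≅ Z.
rank ∂_1 = 4, rank ∂_2 = 0 ⇒ b_1 = 6 − 4 − 0 = 2. So H_1 ≅ Z^2.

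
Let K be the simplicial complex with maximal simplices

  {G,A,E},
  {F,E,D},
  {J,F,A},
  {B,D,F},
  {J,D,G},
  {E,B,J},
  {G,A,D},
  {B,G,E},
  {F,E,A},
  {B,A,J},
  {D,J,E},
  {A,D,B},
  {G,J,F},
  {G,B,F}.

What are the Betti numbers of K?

b_0 = 1, b_1 = 2, b_2 = 1.

Order the vertices as A < B < D < E < F < G < J. Listing each simplex with vertices in this order, K has dimension 2 with simplices:

  0-simplices (7): A, B, D, E, F, G, J
  1-simplices (21): AB, AD, AE, AF, AG, AJ, BD, BE, BF, BG, BJ, DE, DF, DG, DJ, EF, EG, EJ, FG, FJ, GJ
  2-simplices (14): ABD, ABJ, ADG, AEF, AEG, AFJ, BDF, BEG, BEJ, BFG, DEF, DEJ, DGJ, FGJ

so the chain groups are C_0 ≅ Z^7, C_1 ≅ Z^21, C_2 ≅ Z^14.

∂_1: C_1 → C_0 maps an edge to its endpoints' difference, ∂[p,q] = q − p.
The resulting 7×21 matrix has rank 6, and its Smith normal form has invariant factors (1,1,1,1,1,1).

The boundary map ∂_2: C_2 → C_1 maps a triangle to the signed sum of its edges. For instance
  ∂BEG = EG − BG + BE,
  ∂ABJ = BJ − AJ + AB.
As a 21×14 matrix over Z this has rank 13, with invariant factors (1,1,1,1,1,1,1,1,1,1,1,1,1).

Reading off H_k = ker ∂_k / im ∂_{k+1}:

  H_0: rank C_0 − rank ∂_1 = 7 − 6 = 1, and the invariant factors of ∂_1 are all 1, so H_0 ≅ Z.
  H_1: rank ker ∂_1 − rank ∂_2 = (21 − 6) − 13 = 2, and the invariant factors of ∂_2 are all 1, so H_1 ≅ Z^2.
  H_2: rank ker ∂_2 − rank ∂_3 = (14 − 13) − 0 = 1, and there is no ∂_3, so H_2 ≅ Z.

As a check, the Euler characteristic is 7 − 21 + 14 = 0, which agrees with 1 − 2 + 1 = 0.

Hence the Betti numbers are b_0 = 1, b_1 = 2, b_2 = 1.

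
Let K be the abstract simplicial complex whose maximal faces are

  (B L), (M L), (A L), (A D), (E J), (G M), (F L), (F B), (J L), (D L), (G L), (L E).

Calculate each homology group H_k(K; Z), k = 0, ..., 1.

Take the total order A < B < D < E < F < G < J < L < M on the vertex set. Then K (dimension 1) consists of the simplices:

  0-simplices (9): A, B, D, E, F, G, J, L, M
  1-simplices (12): AD, AL, BF, BL, DL, EJ, EL, FL, GL, GM, JL, LM

Hence C_0 ≅ Z^9, C_1 ≅ Z^12.

Boundary ∂_1: C_1 → C_0 maps an edge to its endpoints' difference, ∂[p,q] = q − p.
The 9×12 boundary matrix has rank 8 and Smith normal form diag(1,1,1,1,1,1,1,1).

Now H_k = ker ∂_k / im ∂_{k+1}, so:

  H_0: rank C_0 − rank ∂_1 = 9 − 8 = 1, and the invariant factors of ∂_1 are all 1, so H_0 ≅ Z.
  H_1: rank ker ∂_1 − rank ∂_2 = (12 − 8) − 0 = 4, and there is no ∂_2, so H_1 ≅ Z^4.

H_0 = Z,  H_1 = Z^4.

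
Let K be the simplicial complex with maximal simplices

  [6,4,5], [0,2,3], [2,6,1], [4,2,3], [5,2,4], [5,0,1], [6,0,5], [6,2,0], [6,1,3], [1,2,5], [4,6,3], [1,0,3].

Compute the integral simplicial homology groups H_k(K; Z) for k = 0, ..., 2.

H_0 ≅ Z,  H_1 ≅ Z/2,  H_2 = 0.

Take the total order 0 < 1 < 2 < 3 < 4 < 5 < 6 on the vertex set. Then K (dimension 2) consists of the simplices:

  0-simplices (7): [0], [1], [2], [3], [4], [5], [6]
  1-simplices (18): [0,1], [0,2], [0,3], [0,5], [0,6], [1,2], [1,3], [1,5], [1,6], [2,3], [2,4], [2,5], [2,6], [3,4], [3,6], [4,5], [4,6], [5,6]
  2-simplices (12): [0,1,3], [0,1,5], [0,2,3], [0,2,6], [0,5,6], [1,2,5], [1,2,6], [1,3,6], [2,3,4], [2,4,5], [3,4,6], [4,5,6]

Hence C_0 ≅ Z^7, C_1 ≅ Z^18, C_2 ≅ Z^12.

The boundary map ∂_1: C_1 → C_0 is given by ∂[p,q] = [q] − [p]. For instance
  ∂[4,6] = [6] − [4].
This gives a 7×18 integer matrix of rank 6; reducing to Smith normal form yields diagonal entries (1,1,1,1,1,1).

The boundary map ∂_2: C_2 → C_1 sends each 2-simplex [p,q,r] to [q,r] − [p,r] + [p,q]. For instance
  ∂[4,5,6] = [5,6] − [4,6] + [4,5],
  ∂[0,2,3] = [2,3] − [0,3] + [0,2].
As a 18×12 matrix over Z this has rank 12, with invariant factors (1,1,1,1,1,1,1,1,1,1,1,2).

Reading off H_k = ker ∂_k / im ∂_{k+1}:

  H_0: rank C_0 − rank ∂_1 = 7 − 6 = 1, and the invariant factors of ∂_1 are all 1, so H_0 = Z.
  H_1: rank ker ∂_1 − rank ∂_2 = (18 − 6) − 12 = 0, and ∂_2 has invariant factor 2 > 1, so H_1 = Z/2.
  H_2: rank ker ∂_2 − rank ∂_3 = (12 − 12) − 0 = 0, and there is no ∂_3, so H_2 = 0.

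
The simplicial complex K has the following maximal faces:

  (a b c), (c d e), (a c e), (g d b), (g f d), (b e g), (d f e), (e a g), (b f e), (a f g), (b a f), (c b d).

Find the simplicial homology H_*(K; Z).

H_0 = Z,  H_1 = Z_2,  H_2 = 0.

K has 7 vertices, 18 edges, 12 triangles.
rank ∂_0 = 0, rank ∂_1 = 6 ⇒ b_0 = 7 − 0 − 6 = 1; all invariant factors of ∂_1 are 1 so no torsion. So H_0 ≅ Z.
rank ∂_1 = 6, rank ∂_2 = 12 ⇒ b_1 = 18 − 6 − 12 = 0; ∂_2 has invariant factor(s) [2] giving torsion. So H_1 ≅ Z_2.
rank ∂_2 = 12, rank ∂_3 = 0 ⇒ b_2 = 12 − 12 − 0 = 0. So H_2 ≅ 0.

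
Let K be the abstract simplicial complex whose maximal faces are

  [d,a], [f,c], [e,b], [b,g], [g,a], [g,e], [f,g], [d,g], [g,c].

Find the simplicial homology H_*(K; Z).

H_0 ≅ Z,  H_1 ≅ Z^3.

Order the vertices as a < b < c < d < e < f < g. Listing each simplex with vertices in this order, K has dimension 1 with simplices:

  0-simplices (7): a, b, c, d, e, f, g
  1-simplices (9): ad, ag, be, bg, cf, cg, dg, eg, fg

giving chain groups C_0 ≅ Z^7, C_1 ≅ Z^9.

The boundary map ∂_1: C_1 → C_0 maps an edge to its endpoints' difference, ∂[p,q] = q − p. For instance
  ∂be = e − b.
The 7×9 boundary matrix has rank 6 and Smith normal form diag(1,1,1,1,1,1).

Now H_k = ker ∂_k / im ∂_{k+1}, so:

  H_0: rank C_0 − rank ∂_1 = 7 − 6 = 1, and the invariant factors of ∂_1 are all 1, so H_0 = Z.
  H_1: rank ker ∂_1 − rank ∂_2 = (9 − 6) − 0 = 3, and there is no ∂_2, so H_1 = Z^3.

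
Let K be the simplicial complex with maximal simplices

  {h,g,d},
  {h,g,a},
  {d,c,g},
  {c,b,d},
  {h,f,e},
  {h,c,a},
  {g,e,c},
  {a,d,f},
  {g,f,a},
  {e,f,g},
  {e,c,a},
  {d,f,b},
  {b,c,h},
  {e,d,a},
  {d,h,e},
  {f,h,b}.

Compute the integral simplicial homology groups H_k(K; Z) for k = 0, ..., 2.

H_0 = Z,  H_1 = Z^2,  H_2 = Z.

Take the total order a < b < c < d < e < f < g < h on the vertex set. Then K (dimension 2) consists of the simplices:

  0-simplices (8): a, b, c, d, e, f, g, h
  1-simplices (24): ac, ad, ae, af, ag, ah, bc, bd, bf, bh, cd, ce, cg, ch, de, df, dg, dh, ef, eg, eh, fg, fh, gh
  2-simplices (16): ace, ach, ade, adf, afg, agh, bcd, bch, bdf, bfh, cdg, ceg, deh, dgh, efg, efh

Hence C_0 ≅ Z^8, C_1 ≅ Z^24, C_2 ≅ Z^16.

The boundary map ∂_1: C_1 → C_0 sends each edge [p,q] (with p < q) to q − p. For instance
  ∂fg = g − f.
The resulting 8×24 matrix has rank 7, and its Smith normal form has invariant factors (1,1,1,1,1,1,1).

∂_2: C_2 → C_1 sends each 2-simplex [p,q,r] to [q,r] − [p,r] + [p,q]. For instance
  ∂bch = ch − bh + bc,
  ∂ach = ch − ah + ac.
The resulting 24×16 matrix has rank 15, and its Smith normal form has invariant factors (1,1,1,1,1,1,1,1,1,1,1,1,1,1,1).

From H_k ≅ ker(∂_k) / im(∂_{k+1}) we obtain:

  H_0: rank C_0 − rank ∂_1 = 8 − 7 = 1, and the invariant factors of ∂_1 are all 1, so H_0 ≅ Z.
  H_1: rank ker ∂_1 − rank ∂_2 = (24 − 7) − 15 = 2, and the invariant factors of ∂_2 are all 1, so H_1 ≅ Z^2.
  H_2: rank ker ∂_2 − rank ∂_3 = (16 − 15) − 0 = 1, and there is no ∂_3, so H_2 ≅ Z.

As a check, the Euler characteristic is 8 − 24 + 16 = 0, which agrees with 1 − 2 + 1 = 0.
(K is a triangulation of the torus T^2.)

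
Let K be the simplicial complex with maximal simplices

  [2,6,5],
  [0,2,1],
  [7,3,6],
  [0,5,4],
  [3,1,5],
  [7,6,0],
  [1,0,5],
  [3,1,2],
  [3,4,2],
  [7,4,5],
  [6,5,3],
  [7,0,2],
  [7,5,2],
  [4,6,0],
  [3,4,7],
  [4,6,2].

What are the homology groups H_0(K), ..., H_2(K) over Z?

Take the total order 0 < 1 < 2 < 3 < 4 < 5 < 6 < 7 on the vertex set. Then K (dimension 2) consists of the simplices:

  0-simplices (8): [0], [1], [2], [3], [4], [5], [6], [7]
  1-simplices (24): (24 of them)
  2-simplices (16): [0,1,2], [0,1,5], [0,2,7], [0,4,5], [0,4,6], [0,6,7], [1,2,3], [1,3,5], [2,3,4], [2,4,6], [2,5,6], [2,5,7], [3,4,7], [3,5,6], [3,6,7], [4,5,7]

Hence C_0 ≅ Z^8, C_1 ≅ Z^24, C_2 ≅ Z^16.

Boundary ∂_1: C_1 → C_0 sends each edge [p,q] (with p < q) to q − p. For instance
  ∂[2,7] = [7] − [2].
This gives a 8×24 integer matrix of rank 7; reducing to Smith normal form yields diagonal entries (1,1,1,1,1,1,1).

∂_2: C_2 → C_1 maps a triangle to the signed sum of its edges. For instance
  ∂[0,4,5] = [4,5] − [0,5] + [0,4],
  ∂[2,5,6] = [5,6] − [2,6] + [2,5].
The resulting 24×16 matrix has rank 15, and its Smith normal form has invariant factors (1,1,1,1,1,1,1,1,1,1,1,1,1,1,1).

Reading off H_k = ker ∂_k / im ∂_{k+1}:

  H_0: rank C_0 − rank ∂_1 = 8 − 7 = 1, and the invariant factors of ∂_1 are all 1, so H_0 ≅ Z.
  H_1: rank ker ∂_1 − rank ∂_2 = (24 − 7) − 15 = 2, and the invariant factors of ∂_2 are all 1, so H_1 ≅ Z^2.
  H_2: rank ker ∂_2 − rank ∂_3 = (16 − 15) − 0 = 1, and there is no ∂_3, so H_2 ≅ Z.

H_0 = Z,  H_1 = Z^2,  H_2 = Z.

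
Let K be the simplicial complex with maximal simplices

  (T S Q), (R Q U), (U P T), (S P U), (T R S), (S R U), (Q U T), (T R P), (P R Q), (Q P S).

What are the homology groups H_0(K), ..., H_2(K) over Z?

Fix the vertex order P < Q < R < S < T < U and write every simplex with vertices in increasing order. Then dim K = 2 and the simplices of K are:

  0-simplices (6): P, Q, R, S, T, U
  1-simplices (15): PQ, PR, PS, PT, PU, QR, QS, QT, QU, RS, RT, RU, ST, SU, TU
  2-simplices (10): PQR, PQS, PRT, PSU, PTU, QRU, QST, QTU, RST, RSU

Hence C_0 ≅ Z^6, C_1 ≅ Z^15, C_2 ≅ Z^10.

∂_1: C_1 → C_0 sends each edge [p,q] (with p < q) to q − p. For instance
  ∂PQ = Q − P.
This gives a 6×15 integer matrix of rank 5; reducing to Smith normal form yields diagonal entries (1,1,1,1,1).

Boundary ∂_2: C_2 → C_1 maps a triangle to the signed sum of its edges. For instance
  ∂QTU = TU − QU + QT,
  ∂RSU = SU − RU + RS.
The resulting 15×10 matrix has rank 10, and its Smith normal form has invariant factors (1,1,1,1,1,1,1,1,1,2).

Now H_k = ker ∂_k / im ∂_{k+1}, so:

  H_0: rank C_0 − rank ∂_1 = 6 − 5 = 1, and the invariant factors of ∂_1 are all 1, so H_0 = Z.
  H_1: rank ker ∂_1 − rank ∂_2 = (15 − 5) − 10 = 0, and ∂_2 has invariant factor 2 > 1, so H_1 = Z/2.
  H_2: rank ker ∂_2 − rank ∂_3 = (10 − 10) − 0 = 0, and there is no ∂_3, so H_2 = 0.

H_0 ≅ Z,  H_1 ≅ Z/2,  H_2 = 0.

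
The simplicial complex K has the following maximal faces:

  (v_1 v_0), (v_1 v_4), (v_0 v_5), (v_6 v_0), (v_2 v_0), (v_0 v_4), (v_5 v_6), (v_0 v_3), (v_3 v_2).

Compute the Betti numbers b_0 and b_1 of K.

b_0 = 1, b_1 = 3.

Order the vertices as v_0 < v_1 < v_2 < v_3 < v_4 < v_5 < v_6. Listing each simplex with vertices in this order, K has dimension 1 with simplices:

  0-simplices (7): [v_0], [v_1], [v_2], [v_3], [v_4], [v_5], [v_6]
  1-simplices (9): [v_0,v_1], [v_0,v_2], [v_0,v_3], [v_0,v_4], [v_0,v_5], [v_0,v_6], [v_1,v_4], [v_2,v_3], [v_5,v_6]

giving chain groups C_0 ≅ Z^7, C_1 ≅ Z^9.

∂_1: C_1 → C_0 sends each edge [p,q] (with p < q) to q − p. For instance
  ∂[v_0,v_3] = [v_3] − [v_0].
The resulting 7×9 matrix has rank 6, and its Smith normal form has invariant factors (1,1,1,1,1,1).

From H_k ≅ ker(∂_k) / im(∂_{k+1}) we obtain:

  H_0: rank C_0 − rank ∂_1 = 7 − 6 = 1, and the invariant factors of ∂_1 are all 1, so H_0 = Z.
  H_1: rank ker ∂_1 − rank ∂_2 = (9 − 6) − 0 = 3, and there is no ∂_2, so H_1 = Z^3.

(K is a triangulation of a wedge of 3 circles.)

Hence the Betti numbers are b_0 = 1, b_1 = 3.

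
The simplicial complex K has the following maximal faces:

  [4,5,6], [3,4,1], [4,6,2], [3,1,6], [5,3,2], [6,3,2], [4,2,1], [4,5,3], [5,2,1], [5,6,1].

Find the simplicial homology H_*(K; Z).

We work with the vertex ordering 1 < 2 < 3 < 4 < 5 < 6. The simplices of K, each written with vertices in increasing order, are:

  0-simplices (6): [1], [2], [3], [4], [5], [6]
  1-simplices (15): [1,2], [1,3], [1,4], [1,5], [1,6], [2,3], [2,4], [2,5], [2,6], [3,4], [3,5], [3,6], [4,5], [4,6], [5,6]
  2-simplices (10): [1,2,4], [1,2,5], [1,3,4], [1,3,6], [1,5,6], [2,3,5], [2,3,6], [2,4,6], [3,4,5], [4,5,6]

giving chain groups C_0 ≅ Z^6, C_1 ≅ Z^15, C_2 ≅ Z^10.

∂_1: C_1 → C_0 sends each edge [p,q] (with p < q) to q − p. For instance
  ∂[3,6] = [6] − [3].
This gives a 6×15 integer matrix of rank 5; reducing to Smith normal form yields diagonal entries (1,1,1,1,1).

Boundary ∂_2: C_2 → C_1 acts by ∂[p,q,r] = [q,r] − [p,r] + [p,q]. For instance
  ∂[2,3,5] = [3,5] − [2,5] + [2,3],
  ∂[2,4,6] = [4,6] − [2,6] + [2,4].
The resulting 15×10 matrix has rank 10, and its Smith normal form has invariant factors (1,1,1,1,1,1,1,1,1,2).

Reading off H_k = ker ∂_k / im ∂_{k+1}:

  H_0: rank C_0 − rank ∂_1 = 6 − 5 = 1, and the invariant factors of ∂_1 are all 1, so H_0 = Z.
  H_1: rank ker ∂_1 − rank ∂_2 = (15 − 5) − 10 = 0, and ∂_2 has invariant factor 2 > 1, so H_1 = Z/2.
  H_2: rank ker ∂_2 − rank ∂_3 = (10 − 10) − 0 = 0, and there is no ∂_3, so H_2 = 0.

H_0 = Z,  H_1 = Z/2,  H_2 = 0.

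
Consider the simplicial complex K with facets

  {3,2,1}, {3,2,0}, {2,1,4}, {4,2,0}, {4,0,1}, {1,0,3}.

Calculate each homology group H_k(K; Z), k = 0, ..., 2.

H_0 = Z,  H_1 = 0,  H_2 = Z.

Fix the vertex order 0 < 1 < 2 < 3 < 4 and write every simplex with vertices in increasing order. Then dim K = 2 and the simplices of K are:

  0-simplices (5): [0], [1], [2], [3], [4]
  1-simplices (9): [0,1], [0,2], [0,3], [0,4], [1,2], [1,3], [1,4], [2,3], [2,4]
  2-simplices (6): [0,1,3], [0,1,4], [0,2,3], [0,2,4], [1,2,3], [1,2,4]

Hence C_0 ≅ Z^5, C_1 ≅ Z^9, C_2 ≅ Z^6.

∂_1: C_1 → C_0 is given by ∂[p,q] = [q] − [p].
The 5×9 boundary matrix has rank 4 and Smith normal form diag(1,1,1,1).

Boundary ∂_2: C_2 → C_1 sends each 2-simplex [p,q,r] to [q,r] − [p,r] + [p,q]. For instance
  ∂[0,2,3] = [2,3] − [0,3] + [0,2],
  ∂[1,2,4] = [2,4] − [1,4] + [1,2].
The 9×6 boundary matrix has rank 5 and Smith normal form diag(1,1,1,1,1).

From H_k ≅ ker(∂_k) / im(∂_{k+1}) we obtain:

  H_0: rank C_0 − rank ∂_1 = 5 − 4 = 1, and the invariant factors of ∂_1 are all 1, so H_0 ≅ Z.
  H_1: rank ker ∂_1 − rank ∂_2 = (9 − 4) − 5 = 0, and the invariant factors of ∂_2 are all 1, so H_1 ≅ 0.
  H_2: rank ker ∂_2 − rank ∂_3 = (6 − 5) − 0 = 1, and there is no ∂_3, so H_2 ≅ Z.

As a check, the Euler characteristic is 5 − 9 + 6 = 2, which agrees with 1 − 0 + 1 = 2.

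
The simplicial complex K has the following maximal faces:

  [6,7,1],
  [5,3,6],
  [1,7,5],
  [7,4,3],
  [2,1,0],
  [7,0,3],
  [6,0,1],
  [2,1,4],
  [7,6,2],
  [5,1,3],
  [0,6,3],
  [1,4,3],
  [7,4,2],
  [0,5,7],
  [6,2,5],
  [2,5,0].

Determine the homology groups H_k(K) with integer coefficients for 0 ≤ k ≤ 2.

Take the total order 0 < 1 < 2 < 3 < 4 < 5 < 6 < 7 on the vertex set. Then K (dimension 2) consists of the simplices:

  0-simplices (8): [0], [1], [2], [3], [4], [5], [6], [7]
  1-simplices (24): (24 of them)
  2-simplices (16): [0,1,2], [0,1,6], [0,2,5], [0,3,6], [0,3,7], [0,5,7], [1,2,4], [1,3,4], [1,3,5], [1,5,7], [1,6,7], [2,4,7], [2,5,6], [2,6,7], [3,4,7], [3,5,6]

so the chain groups are C_0 ≅ Z^8, C_1 ≅ Z^24, C_2 ≅ Z^16.

Boundary ∂_1: C_1 → C_0 maps an edge to its endpoints' difference, ∂[p,q] = q − p. For instance
  ∂[1,5] = [5] − [1].
The 8×24 boundary matrix has rank 7 and Smith normal form diag(1,1,1,1,1,1,1).

Boundary ∂_2: C_2 → C_1 maps a triangle to the signed sum of its edges. For instance
  ∂[3,5,6] = [5,6] − [3,6] + [3,5],
  ∂[1,2,4] = [2,4] − [1,4] + [1,2].
The 24×16 boundary matrix has rank 15 and Smith normal form diag(1,1,1,1,1,1,1,1,1,1,1,1,1,1,1).

Now H_k = ker ∂_k / im ∂_{k+1}, so:

  H_0: rank C_0 − rank ∂_1 = 8 − 7 = 1, and the invariant factors of ∂_1 are all 1, so H_0 = Z.
  H_1: rank ker ∂_1 − rank ∂_2 = (24 − 7) − 15 = 2, and the invariant factors of ∂_2 are all 1, so H_1 = Z^2.
  H_2: rank ker ∂_2 − rank ∂_3 = (16 − 15) − 0 = 1, and there is no ∂_3, so H_2 = Z.

H_0 ≅ Z,  H_1 ≅ Z^2,  H_2 ≅ Z.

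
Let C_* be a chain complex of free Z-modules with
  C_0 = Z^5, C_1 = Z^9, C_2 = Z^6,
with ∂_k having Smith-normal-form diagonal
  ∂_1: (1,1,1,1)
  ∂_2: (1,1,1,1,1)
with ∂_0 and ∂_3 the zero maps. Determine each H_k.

H_0: b_0 = 5 − 0 − 4 = 1; torsion from ∂_1 factors > 1: none. So H_0 = Z.
H_1: b_1 = 9 − 4 − 5 = 0; torsion from ∂_2 factors > 1: none. So H_1 = 0.
H_2: b_2 = 6 − 5 − 0 = 1; torsion from ∂_3 factors > 1: none. So H_2 = Z.

H_0 = Z,  H_1 = 0,  H_2 = Z.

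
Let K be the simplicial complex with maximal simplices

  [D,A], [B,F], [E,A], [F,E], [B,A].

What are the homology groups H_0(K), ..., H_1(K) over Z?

H_0 ≅ Z,  H_1 ≅ Z.

Fix the vertex order A < B < D < E < F and write every simplex with vertices in increasing order. Then dim K = 1 and the simplices of K are:

  0-simplices (5): A, B, D, E, F
  1-simplices (5): AB, AD, AE, BF, EF

so the chain groups are C_0 ≅ Z^5, C_1 ≅ Z^5.

Boundary ∂_1: C_1 → C_0 is given by ∂[p,q] = [q] − [p]. For instance
  ∂AD = D − A.
The 5×5 boundary matrix has rank 4 and Smith normal form diag(1,1,1,1).

Reading off H_k = ker ∂_k / im ∂_{k+1}:

  H_0: rank C_0 − rank ∂_1 = 5 − 4 = 1, and the invariant factors of ∂_1 are all 1, so H_0 ≅ Z.
  H_1: rank ker ∂_1 − rank ∂_2 = (5 − 4) − 0 = 1, and there is no ∂_2, so H_1 ≅ Z.

As a check, the Euler characteristic is 5 − 5 = 0, which agrees with 1 − 1 = 0.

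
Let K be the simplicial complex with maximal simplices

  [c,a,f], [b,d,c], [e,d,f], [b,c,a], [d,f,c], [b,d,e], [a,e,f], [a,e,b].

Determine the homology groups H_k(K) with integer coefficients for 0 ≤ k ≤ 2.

K has 6 vertices, 12 edges, 8 triangles.
rank ∂_0 = 0, rank ∂_1 = 5 ⇒ b_0 = 6 − 0 − 5 = 1; all invariant factors of ∂_1 are 1 so no torsion. So H_0 = Z.
rank ∂_1 = 5, rank ∂_2 = 7 ⇒ b_1 = 12 − 5 − 7 = 0; all invariant factors of ∂_2 are 1 so no torsion. So H_1 = 0.
rank ∂_2 = 7, rank ∂_3 = 0 ⇒ b_2 = 8 − 7 − 0 = 1. So H_2 = Z.

H_0 ≅ Z,  H_1 = 0,  H_2 ≅ Z.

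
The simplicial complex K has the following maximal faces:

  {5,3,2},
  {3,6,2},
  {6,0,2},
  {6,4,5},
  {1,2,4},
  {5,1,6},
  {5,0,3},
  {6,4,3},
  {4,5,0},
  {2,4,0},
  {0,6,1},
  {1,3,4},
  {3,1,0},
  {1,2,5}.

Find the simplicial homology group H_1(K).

H_1 ≅ Z^2.

We work with the vertex ordering 0 < 1 < 2 < 3 < 4 < 5 < 6. The simplices of K, each written with vertices in increasing order, are:

  0-simplices (7): [0], [1], [2], [3], [4], [5], [6]
  1-simplices (21): [0,1], [0,2], [0,3], [0,4], [0,5], [0,6], [1,2], [1,3], [1,4], [1,5], [1,6], [2,3], [2,4], [2,5], [2,6], [3,4], [3,5], [3,6], [4,5], [4,6], [5,6]
  2-simplices (14): [0,1,3], [0,1,6], [0,2,4], [0,2,6], [0,3,5], [0,4,5], [1,2,4], [1,2,5], [1,3,4], [1,5,6], [2,3,5], [2,3,6], [3,4,6], [4,5,6]

giving chain groups C_0 ≅ Z^7, C_1 ≅ Z^21, C_2 ≅ Z^14.

Boundary ∂_1: C_1 → C_0 maps an edge to its endpoints' difference, ∂[p,q] = q − p. For instance
  ∂[1,2] = [2] − [1].
The 7×21 boundary matrix has rank 6 and Smith normal form diag(1,1,1,1,1,1).

∂_2: C_2 → C_1 sends each 2-simplex [p,q,r] to [q,r] − [p,r] + [p,q]. For instance
  ∂[1,5,6] = [5,6] − [1,6] + [1,5],
  ∂[1,3,4] = [3,4] − [1,4] + [1,3].
As a 21×14 matrix over Z this has rank 13, with invariant factors (1,1,1,1,1,1,1,1,1,1,1,1,1).

Reading off H_k = ker ∂_k / im ∂_{k+1}:

  H_1: rank ker ∂_1 − rank ∂_2 = (21 − 6) − 13 = 2, and the invariant factors of ∂_2 are all 1, so H_1 ≅ Z^2.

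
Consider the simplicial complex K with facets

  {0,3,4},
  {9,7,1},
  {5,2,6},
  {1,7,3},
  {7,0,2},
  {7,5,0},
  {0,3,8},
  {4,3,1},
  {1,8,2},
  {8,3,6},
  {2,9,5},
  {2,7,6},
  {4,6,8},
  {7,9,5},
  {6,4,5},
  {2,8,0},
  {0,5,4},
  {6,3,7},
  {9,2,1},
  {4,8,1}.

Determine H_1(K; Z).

H_1 = Z ⊕ Z/2.

K has 10 vertices, 30 edges, 20 triangles.
rank ∂_1 = 9, rank ∂_2 = 20 ⇒ b_1 = 30 − 9 − 20 = 1; ∂_2 has invariant factor(s) [2] giving torsion. So H_1 = Z ⊕ Z/2.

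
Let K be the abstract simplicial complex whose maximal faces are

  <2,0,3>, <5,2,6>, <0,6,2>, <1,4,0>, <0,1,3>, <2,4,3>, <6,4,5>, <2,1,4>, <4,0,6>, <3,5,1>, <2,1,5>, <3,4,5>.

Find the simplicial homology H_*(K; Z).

We work with the vertex ordering 0 < 1 < 2 < 3 < 4 < 5 < 6. The simplices of K, each written with vertices in increasing order, are:

  0-simplices (7): [0], [1], [2], [3], [4], [5], [6]
  1-simplices (18): [0,1], [0,2], [0,3], [0,4], [0,6], [1,2], [1,3], [1,4], [1,5], [2,3], [2,4], [2,5], [2,6], [3,4], [3,5], [4,5], [4,6], [5,6]
  2-simplices (12): [0,1,3], [0,1,4], [0,2,3], [0,2,6], [0,4,6], [1,2,4], [1,2,5], [1,3,5], [2,3,4], [2,5,6], [3,4,5], [4,5,6]

giving chain groups C_0 ≅ Z^7, C_1 ≅ Z^18, C_2 ≅ Z^12.

The boundary map ∂_1: C_1 → C_0 sends each edge [p,q] (with p < q) to q − p. For instance
  ∂[4,6] = [6] − [4].
This gives a 7×18 integer matrix of rank 6; reducing to Smith normal form yields diagonal entries (1,1,1,1,1,1).

Boundary ∂_2: C_2 → C_1 sends each 2-simplex [p,q,r] to [q,r] − [p,r] + [p,q]. For instance
  ∂[1,3,5] = [3,5] − [1,5] + [1,3],
  ∂[2,3,4] = [3,4] − [2,4] + [2,3].
The resulting 18×12 matrix has rank 12, and its Smith normal form has invariant factors (1,1,1,1,1,1,1,1,1,1,1,2).

Computing H_k = (kernel of ∂_k) / (image of ∂_{k+1}):

  H_0: rank C_0 − rank ∂_1 = 7 − 6 = 1, and the invariant factors of ∂_1 are all 1, so H_0 = Z.
  H_1: rank ker ∂_1 − rank ∂_2 = (18 − 6) − 12 = 0, and ∂_2 has invariant factor 2 > 1, so H_1 = Z/2.
  H_2: rank ker ∂_2 − rank ∂_3 = (12 − 12) − 0 = 0, and there is no ∂_3, so H_2 = 0.

(K is a triangulation of the real projective plane RP^2.)

H_0 = Z,  H_1 = Z/2,  H_2 = 0.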